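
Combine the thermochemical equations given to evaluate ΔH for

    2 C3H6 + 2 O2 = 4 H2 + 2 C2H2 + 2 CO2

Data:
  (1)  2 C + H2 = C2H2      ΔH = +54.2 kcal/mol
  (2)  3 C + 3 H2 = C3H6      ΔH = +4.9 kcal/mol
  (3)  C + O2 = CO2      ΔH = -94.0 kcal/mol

(1) × 2: (2)·(+54.2) = +108.4 kcal/mol
(2) reversed and × 2: (-2)·(+4.9) = -9.8 kcal/mol
(3) × 2: (2)·(-94.0) = -188.0 kcal/mol
ΔH = (+108.4) + (-9.8) + (-188.0) = -89.4 kcal/mol

ΔH = -89.4 kcal/mol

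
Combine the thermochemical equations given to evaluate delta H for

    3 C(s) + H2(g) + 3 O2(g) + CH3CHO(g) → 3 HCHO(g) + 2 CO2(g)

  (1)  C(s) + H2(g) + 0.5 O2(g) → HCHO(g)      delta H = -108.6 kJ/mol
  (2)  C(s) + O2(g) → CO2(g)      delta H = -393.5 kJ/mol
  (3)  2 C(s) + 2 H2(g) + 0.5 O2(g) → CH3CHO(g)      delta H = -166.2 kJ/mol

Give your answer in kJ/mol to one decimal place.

delta H = -946.6 kJ/mol

(1) × 3: (3)·(-108.6) = -325.8 kJ/mol
(2) × 2: (2)·(-393.5) = -787.0 kJ/mol
(3) reversed: +166.2 kJ/mol
delta H = (-325.8) + (-787.0) + (+166.2) = -946.6 kJ/mol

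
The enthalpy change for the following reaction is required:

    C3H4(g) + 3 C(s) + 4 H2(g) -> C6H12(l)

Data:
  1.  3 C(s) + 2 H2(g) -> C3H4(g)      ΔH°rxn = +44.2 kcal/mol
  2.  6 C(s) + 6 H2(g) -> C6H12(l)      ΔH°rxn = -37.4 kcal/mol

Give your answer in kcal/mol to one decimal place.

ΔH°rxn = -81.6 kcal/mol

eq. 1 reversed (C3H4(g) must end up as a reactant): -44.2 kcal/mol
eq. 2 as written (C6H12(l) already on the product side): -37.4 kcal/mol
Summing the manipulated equations, ΔH°rxn = (-44.2) + (-37.4) = -81.6 kcal/mol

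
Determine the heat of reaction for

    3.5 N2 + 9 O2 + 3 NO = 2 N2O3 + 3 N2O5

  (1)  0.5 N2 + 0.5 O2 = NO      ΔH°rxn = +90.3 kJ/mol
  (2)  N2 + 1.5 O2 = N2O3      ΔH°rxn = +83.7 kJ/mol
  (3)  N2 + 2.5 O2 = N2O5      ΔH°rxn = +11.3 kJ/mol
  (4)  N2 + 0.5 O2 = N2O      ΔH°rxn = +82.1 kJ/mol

ΔH°rxn = -69.6 kJ/mol

(1) reversed and × 3: (-3)·(+90.3) = -270.9 kJ/mol
(2) × 2: (2)·(+83.7) = +167.4 kJ/mol
(3) × 3: (3)·(+11.3) = +33.9 kJ/mol
(4): not needed.
ΔH°rxn = (-270.9) + (+167.4) + (+33.9) = -69.6 kJ/mol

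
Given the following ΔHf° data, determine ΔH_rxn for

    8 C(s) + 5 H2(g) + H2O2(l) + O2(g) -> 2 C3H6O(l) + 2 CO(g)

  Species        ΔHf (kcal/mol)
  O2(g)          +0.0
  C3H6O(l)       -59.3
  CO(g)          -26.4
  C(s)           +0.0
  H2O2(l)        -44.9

ΔH_rxn = -126.5 kcal/mol

Products: 2·(-59.3) + 2·(-26.4) = -171.4
Reactants: 8·(+0.0) + 5·(+0.0) + 1·(-44.9) + 1·(+0.0) = -44.9
ΔH_rxn = (-171.4) − (-44.9) = -126.5 kcal/mol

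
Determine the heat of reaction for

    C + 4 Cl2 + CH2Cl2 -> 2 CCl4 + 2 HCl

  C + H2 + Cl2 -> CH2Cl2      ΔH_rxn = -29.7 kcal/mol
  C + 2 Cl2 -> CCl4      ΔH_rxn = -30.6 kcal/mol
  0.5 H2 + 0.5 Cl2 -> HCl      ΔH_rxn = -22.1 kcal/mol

equation 1 reversed: +29.7 kcal/mol
equation 2 × 2: (2)·(-30.6) = -61.2 kcal/mol
equation 3 × 2: (2)·(-22.1) = -44.2 kcal/mol
Combining the equations, ΔH_rxn = (-1)·(-29.7) + (2)·(-30.6) + (2)·(-22.1) = -75.7 kcal/mol

ΔH_rxn = -75.7 kcal/mol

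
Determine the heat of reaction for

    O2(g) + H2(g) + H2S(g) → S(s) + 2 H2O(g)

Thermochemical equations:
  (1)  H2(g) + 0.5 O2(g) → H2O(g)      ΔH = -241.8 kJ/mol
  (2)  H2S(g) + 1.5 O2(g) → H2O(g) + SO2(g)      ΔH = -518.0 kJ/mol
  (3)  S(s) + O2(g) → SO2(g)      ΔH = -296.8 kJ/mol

ΔH = -463.0 kJ/mol

(1) as written: -241.8 kJ/mol
(2) as written: -518.0 kJ/mol
(3) reversed: +296.8 kJ/mol
ΔH = (-241.8) + (-518.0) + (+296.8) = -463.0 kJ/mol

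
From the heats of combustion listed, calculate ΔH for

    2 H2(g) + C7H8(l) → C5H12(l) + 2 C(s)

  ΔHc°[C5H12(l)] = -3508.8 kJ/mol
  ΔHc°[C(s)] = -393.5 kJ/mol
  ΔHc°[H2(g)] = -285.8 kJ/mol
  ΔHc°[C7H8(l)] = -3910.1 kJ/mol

Using ΔH = Σ nΔHc°(reactants) − Σ nΔHc°(products):
= [2·(-285.8) + 1·(-3910.1)] − [1·(-3508.8) + 2·(-393.5)]
= -185.9 kJ/mol

ΔH = -185.9 kJ/mol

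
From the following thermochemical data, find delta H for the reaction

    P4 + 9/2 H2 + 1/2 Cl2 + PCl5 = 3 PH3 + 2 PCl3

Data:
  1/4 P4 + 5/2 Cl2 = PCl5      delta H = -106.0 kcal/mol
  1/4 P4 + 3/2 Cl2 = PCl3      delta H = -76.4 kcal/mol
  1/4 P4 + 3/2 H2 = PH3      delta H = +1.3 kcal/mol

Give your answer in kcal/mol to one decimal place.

delta H = -42.9 kcal/mol

equation 1 reversed: +106.0 kcal/mol
equation 2 × 2: (2)·(-76.4) = -152.8 kcal/mol
equation 3 × 3: (3)·(+1.3) = +3.9 kcal/mol
Summing the manipulated equations, delta H = (+106.0) + (-152.8) + (+3.9) = -42.9 kcal/mol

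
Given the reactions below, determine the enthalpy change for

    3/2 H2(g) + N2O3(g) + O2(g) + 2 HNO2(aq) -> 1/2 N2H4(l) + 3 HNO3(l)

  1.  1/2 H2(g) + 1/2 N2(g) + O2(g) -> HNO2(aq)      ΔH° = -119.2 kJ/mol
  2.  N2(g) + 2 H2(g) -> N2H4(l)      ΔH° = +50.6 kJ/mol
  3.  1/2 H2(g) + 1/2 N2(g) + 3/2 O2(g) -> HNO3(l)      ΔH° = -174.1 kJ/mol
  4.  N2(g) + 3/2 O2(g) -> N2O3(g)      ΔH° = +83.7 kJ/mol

ΔH° = -342.3 kJ/mol

eq. 1 reversed and × 2: (-2)·(-119.2) = +238.4 kJ/mol
eq. 2 × 1/2: (1/2)·(+50.6) = +25.3 kJ/mol
eq. 3 × 3: (3)·(-174.1) = -522.3 kJ/mol
eq. 4 reversed: -83.7 kJ/mol
Since enthalpy is a state function, ΔH° = (-2)·(-119.2) + (1/2)·(+50.6) + (3)·(-174.1) + (-1)·(+83.7) = -342.3 kJ/mol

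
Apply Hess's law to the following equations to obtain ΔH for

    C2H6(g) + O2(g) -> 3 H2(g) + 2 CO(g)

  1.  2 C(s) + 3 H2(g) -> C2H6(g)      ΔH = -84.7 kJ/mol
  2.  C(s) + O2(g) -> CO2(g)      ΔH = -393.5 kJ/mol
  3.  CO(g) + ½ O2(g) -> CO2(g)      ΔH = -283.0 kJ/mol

ΔH = -136.3 kJ/mol

eq. 1 reversed: +84.7 kJ/mol
eq. 2 × 2: (2)·(-393.5) = -787.0 kJ/mol
eq. 3 reversed and × 2: (-2)·(-283.0) = +566.0 kJ/mol
Combining the equations, ΔH = (+84.7) + (-787.0) + (+566.0) = -136.3 kJ/mol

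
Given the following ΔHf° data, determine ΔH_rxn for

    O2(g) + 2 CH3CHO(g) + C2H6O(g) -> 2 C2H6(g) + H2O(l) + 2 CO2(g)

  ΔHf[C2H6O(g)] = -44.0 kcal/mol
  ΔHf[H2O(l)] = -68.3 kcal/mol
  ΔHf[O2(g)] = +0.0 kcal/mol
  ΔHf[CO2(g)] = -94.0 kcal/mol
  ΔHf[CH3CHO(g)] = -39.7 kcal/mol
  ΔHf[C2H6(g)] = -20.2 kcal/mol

Products: 2·(-20.2) + 1·(-68.3) + 2·(-94.0) = -296.7
Reactants: 1·(+0.0) + 2·(-39.7) + 1·(-44.0) = -123.4
ΔH_rxn = (-296.7) − (-123.4) = -173.3 kcal/mol

ΔH_rxn = -173.3 kcal/mol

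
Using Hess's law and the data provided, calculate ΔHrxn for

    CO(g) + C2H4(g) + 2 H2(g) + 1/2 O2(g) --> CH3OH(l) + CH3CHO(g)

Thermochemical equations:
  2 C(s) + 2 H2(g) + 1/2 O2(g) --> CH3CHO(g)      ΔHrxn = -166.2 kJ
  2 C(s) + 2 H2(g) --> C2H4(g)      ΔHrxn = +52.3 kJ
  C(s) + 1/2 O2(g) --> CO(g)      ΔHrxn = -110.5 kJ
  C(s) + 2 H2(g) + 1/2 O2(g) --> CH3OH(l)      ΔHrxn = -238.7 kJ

equation 1 as written: -166.2 kJ
equation 2 reversed: -52.3 kJ
equation 3 reversed: +110.5 kJ
equation 4 as written: -238.7 kJ
By Hess's law, ΔHrxn = (-166.2) + (-52.3) + (+110.5) + (-238.7) = -346.7 kJ

ΔHrxn = -346.7 kJ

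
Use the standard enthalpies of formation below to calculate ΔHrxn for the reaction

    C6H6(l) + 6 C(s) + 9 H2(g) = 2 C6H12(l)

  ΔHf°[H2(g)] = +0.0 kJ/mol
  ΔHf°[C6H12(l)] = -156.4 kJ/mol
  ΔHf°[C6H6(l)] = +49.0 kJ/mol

Products: 2·(-156.4) = -312.8
Reactants: 1·(+49.0) + 6·(+0.0) + 9·(+0.0) = +49.0
ΔHrxn = (-312.8) − (+49.0) = -361.8 kJ/mol

ΔHrxn = -361.8 kJ/mol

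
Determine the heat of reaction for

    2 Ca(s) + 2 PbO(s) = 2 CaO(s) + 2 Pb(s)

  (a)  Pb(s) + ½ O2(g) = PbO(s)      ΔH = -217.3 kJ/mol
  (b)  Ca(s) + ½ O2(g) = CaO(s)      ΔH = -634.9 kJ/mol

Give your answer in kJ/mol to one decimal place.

(a) reversed and × 2: (-2)·(-217.3) = +434.6 kJ/mol
(b) × 2: (2)·(-634.9) = -1269.8 kJ/mol
Summing the manipulated equations, ΔH = (-2)·(-217.3) + (2)·(-634.9) = -835.2 kJ/mol

ΔH = -835.2 kJ/mol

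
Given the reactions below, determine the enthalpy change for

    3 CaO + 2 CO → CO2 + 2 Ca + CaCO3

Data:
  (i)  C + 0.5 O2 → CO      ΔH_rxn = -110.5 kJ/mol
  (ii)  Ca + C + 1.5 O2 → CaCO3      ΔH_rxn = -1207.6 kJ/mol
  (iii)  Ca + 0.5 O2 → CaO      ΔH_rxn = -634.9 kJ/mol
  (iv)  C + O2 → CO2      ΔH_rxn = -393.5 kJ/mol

(i) reversed and × 2: (-2)·(-110.5) = +221.0 kJ/mol
(ii) as written: -1207.6 kJ/mol
(iii) reversed and × 3: (-3)·(-634.9) = +1904.7 kJ/mol
(iv) as written: -393.5 kJ/mol
Combining the equations, ΔH_rxn = (-2)·(-110.5) + (1)·(-1207.6) + (-3)·(-634.9) + (1)·(-393.5) = 524.6 kJ/mol

ΔH_rxn = 524.6 kJ/mol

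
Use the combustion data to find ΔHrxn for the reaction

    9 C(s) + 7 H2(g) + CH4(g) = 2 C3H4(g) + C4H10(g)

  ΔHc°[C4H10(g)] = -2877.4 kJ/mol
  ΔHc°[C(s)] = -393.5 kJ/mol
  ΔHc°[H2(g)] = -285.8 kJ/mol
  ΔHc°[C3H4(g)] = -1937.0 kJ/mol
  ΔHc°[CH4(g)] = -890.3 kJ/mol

Using ΔH = Σ nΔHc°(reactants) − Σ nΔHc°(products):
= [9·(-393.5) + 7·(-285.8) + 1·(-890.3)] − [2·(-1937.0) + 1·(-2877.4)]
= 319.0 kJ/mol

ΔHrxn = 319.0 kJ/mol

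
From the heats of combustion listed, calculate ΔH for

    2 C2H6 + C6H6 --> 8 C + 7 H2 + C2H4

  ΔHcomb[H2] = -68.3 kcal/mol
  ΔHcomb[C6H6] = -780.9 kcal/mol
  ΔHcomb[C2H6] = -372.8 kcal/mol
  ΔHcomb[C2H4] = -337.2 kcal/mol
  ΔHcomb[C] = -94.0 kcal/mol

Using ΔH = Σ nΔHc°(reactants) − Σ nΔHc°(products):
= [2·(-372.8) + 1·(-780.9)] − [8·(-94.0) + 7·(-68.3) + 1·(-337.2)]
= 40.8 kcal/mol

ΔH = 40.8 kcal/mol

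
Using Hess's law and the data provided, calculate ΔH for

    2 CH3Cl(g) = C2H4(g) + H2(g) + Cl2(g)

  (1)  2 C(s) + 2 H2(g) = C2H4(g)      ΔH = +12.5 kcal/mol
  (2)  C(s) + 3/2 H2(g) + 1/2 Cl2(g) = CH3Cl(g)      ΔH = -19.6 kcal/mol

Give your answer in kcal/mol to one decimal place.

(1) as written (C2H4(g) already on the product side): +12.5 kcal/mol
(2) reversed and × 2 (CH3Cl(g) must end up as a reactant; ×2 to match 2 CH3Cl(g) in the target): (-2)·(-19.6) = +39.2 kcal/mol
ΔH = (+12.5) + (+39.2) = 51.7 kcal/mol

ΔH = 51.7 kcal/mol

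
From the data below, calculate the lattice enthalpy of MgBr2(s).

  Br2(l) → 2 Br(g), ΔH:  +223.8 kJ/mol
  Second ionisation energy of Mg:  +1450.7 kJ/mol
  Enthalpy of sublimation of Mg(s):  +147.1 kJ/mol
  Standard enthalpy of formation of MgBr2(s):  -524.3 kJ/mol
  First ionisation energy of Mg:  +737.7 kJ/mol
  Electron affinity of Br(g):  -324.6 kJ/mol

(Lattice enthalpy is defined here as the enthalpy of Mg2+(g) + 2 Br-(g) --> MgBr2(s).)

ΔHf° = 1·ΔHsub + 1·(ΣIE) + 1·D(Br2) + 2·EA + U
-524.3 = 1·(+147.1) + 1·(+2188.4) + 1·(+223.8) + 2·(-324.6) + U
U = -524.3 − (+1910.1) = -2434.4 kJ/mol

U = -2434.4 kJ/mol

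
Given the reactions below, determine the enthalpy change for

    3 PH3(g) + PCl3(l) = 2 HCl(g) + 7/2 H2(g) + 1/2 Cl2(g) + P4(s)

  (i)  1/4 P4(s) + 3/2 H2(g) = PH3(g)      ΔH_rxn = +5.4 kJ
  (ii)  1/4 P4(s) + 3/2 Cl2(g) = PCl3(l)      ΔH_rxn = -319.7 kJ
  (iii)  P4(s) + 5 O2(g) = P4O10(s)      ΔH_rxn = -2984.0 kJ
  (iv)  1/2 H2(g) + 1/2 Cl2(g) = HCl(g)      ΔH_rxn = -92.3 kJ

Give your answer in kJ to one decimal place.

ΔH_rxn = 118.9 kJ

(i) reversed and × 3 (reverse to put PH3(g) on the reactant side; scale by 3 for the 3 PH3(g)): (-3)·(+5.4) = -16.2 kJ
(ii) reversed (reverse to put PCl3(l) on the reactant side): +319.7 kJ
(iii): not needed (P4O10(s) appears nowhere else).
(iv) × 2 (×2 to match 2 HCl(g) in the target): (2)·(-92.3) = -184.6 kJ
By Hess's law, ΔH_rxn = (-16.2) + (+319.7) + (-184.6) = 118.9 kJ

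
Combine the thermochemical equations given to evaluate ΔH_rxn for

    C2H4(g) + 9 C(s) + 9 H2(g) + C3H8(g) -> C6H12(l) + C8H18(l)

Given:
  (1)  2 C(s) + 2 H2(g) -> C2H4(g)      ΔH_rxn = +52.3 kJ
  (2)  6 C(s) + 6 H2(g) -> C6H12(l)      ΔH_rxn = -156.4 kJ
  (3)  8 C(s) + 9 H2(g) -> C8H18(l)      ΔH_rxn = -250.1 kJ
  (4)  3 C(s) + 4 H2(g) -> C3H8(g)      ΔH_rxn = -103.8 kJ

(1) reversed: -52.3 kJ
(2) as written: -156.4 kJ
(3) as written: -250.1 kJ
(4) reversed: +103.8 kJ
Summing the manipulated equations, ΔH_rxn = (-1)·(+52.3) + (1)·(-156.4) + (1)·(-250.1) + (-1)·(-103.8) = -355.0 kJ

ΔH_rxn = -355.0 kJ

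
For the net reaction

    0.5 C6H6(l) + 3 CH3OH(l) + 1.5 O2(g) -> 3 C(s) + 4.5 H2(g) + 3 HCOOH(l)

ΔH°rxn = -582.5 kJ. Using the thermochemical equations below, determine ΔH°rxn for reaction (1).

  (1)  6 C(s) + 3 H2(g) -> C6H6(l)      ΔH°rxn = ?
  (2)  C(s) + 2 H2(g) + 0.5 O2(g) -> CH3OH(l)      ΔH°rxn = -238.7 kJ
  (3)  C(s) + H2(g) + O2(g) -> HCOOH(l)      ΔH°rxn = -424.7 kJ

ΔH°rxn = 49.0 kJ

(1) reversed and × 1/2: contributes −1/2·x
(2) reversed and × 3: (-3)·(-238.7) = +716.1 kJ
(3) × 3: (3)·(-424.7) = -1274.1 kJ
-582.5 = (+716.1) + (-1274.1) − 1/2·x
x = (-582.5 − (-558.0)) / (-1/2) = 49.0 kJ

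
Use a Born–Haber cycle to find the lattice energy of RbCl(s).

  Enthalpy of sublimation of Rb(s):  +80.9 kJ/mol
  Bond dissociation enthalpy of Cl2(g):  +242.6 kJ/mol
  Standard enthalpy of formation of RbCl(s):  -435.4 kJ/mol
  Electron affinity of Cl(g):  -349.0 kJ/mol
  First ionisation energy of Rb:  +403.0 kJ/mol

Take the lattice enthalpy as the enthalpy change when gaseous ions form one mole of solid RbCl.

U = -691.6 kJ/mol

ΔHf° = 1·ΔHsub + 1·(ΣIE) + 1/2·D(Cl2) + 1·EA + U
-435.4 = 1·(+80.9) + 1·(+403.0) + 1/2·(+242.6) + 1·(-349.0) + U
U = -435.4 − (+256.2) = -691.6 kJ/mol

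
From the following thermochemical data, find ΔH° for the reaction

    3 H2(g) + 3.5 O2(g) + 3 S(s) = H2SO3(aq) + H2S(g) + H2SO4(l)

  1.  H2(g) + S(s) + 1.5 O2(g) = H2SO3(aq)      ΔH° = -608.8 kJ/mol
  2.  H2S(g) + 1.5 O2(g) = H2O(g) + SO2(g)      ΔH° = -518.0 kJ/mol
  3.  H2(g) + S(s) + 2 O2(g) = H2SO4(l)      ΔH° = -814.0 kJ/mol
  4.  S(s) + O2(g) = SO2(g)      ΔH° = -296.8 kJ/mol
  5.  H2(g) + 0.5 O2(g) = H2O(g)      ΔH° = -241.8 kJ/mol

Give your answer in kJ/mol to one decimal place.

eq. 1 as written (H2SO3(aq) already on the product side): -608.8 kJ/mol
eq. 2 reversed (reverse to put H2S(g) on the product side): +518.0 kJ/mol
eq. 3 as written (H2SO4(l) already on the product side): -814.0 kJ/mol
eq. 4 as written: -296.8 kJ/mol
eq. 5 as written: -241.8 kJ/mol
ΔH° = (1)·(-608.8) + (-1)·(-518.0) + (1)·(-814.0) + (1)·(-296.8) + (1)·(-241.8) = -1443.4 kJ/mol

ΔH° = -1443.4 kJ/mol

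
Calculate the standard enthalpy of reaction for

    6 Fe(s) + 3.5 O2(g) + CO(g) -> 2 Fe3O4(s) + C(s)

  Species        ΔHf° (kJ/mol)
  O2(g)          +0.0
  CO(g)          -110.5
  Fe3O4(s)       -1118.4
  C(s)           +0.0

ΔH_rxn = -2126.3 kJ/mol

Products: 2·(-1118.4) + 1·(+0.0) = -2236.8
Reactants: 6·(+0.0) + 7/2·(+0.0) + 1·(-110.5) = -110.5
ΔH_rxn = (-2236.8) − (-110.5) = -2126.3 kJ/mol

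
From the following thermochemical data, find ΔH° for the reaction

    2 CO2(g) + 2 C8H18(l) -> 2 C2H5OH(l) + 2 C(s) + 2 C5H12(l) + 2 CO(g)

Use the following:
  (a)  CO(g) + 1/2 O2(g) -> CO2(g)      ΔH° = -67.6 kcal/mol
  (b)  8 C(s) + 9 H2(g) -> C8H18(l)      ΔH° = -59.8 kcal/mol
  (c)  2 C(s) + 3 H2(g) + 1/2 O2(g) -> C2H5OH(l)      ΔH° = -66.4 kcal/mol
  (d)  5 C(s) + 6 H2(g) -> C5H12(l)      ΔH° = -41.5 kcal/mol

ΔH° = 39.0 kcal/mol

(a) reversed and × 2 (reverse to put CO(g) on the product side; ×2 to match 2 CO(g) in the target): (-2)·(-67.6) = +135.2 kcal/mol
(b) reversed and × 2 (C8H18(l) must end up as a reactant; scale by 2 for the 2 C8H18(l)): (-2)·(-59.8) = +119.6 kcal/mol
(c) × 2 (×2 to match 2 C2H5OH(l) in the target): (2)·(-66.4) = -132.8 kcal/mol
(d) × 2 (×2 to match 2 C5H12(l) in the target): (2)·(-41.5) = -83.0 kcal/mol
ΔH° = (-2)·(-67.6) + (-2)·(-59.8) + (2)·(-66.4) + (2)·(-41.5) = 39.0 kcal/mol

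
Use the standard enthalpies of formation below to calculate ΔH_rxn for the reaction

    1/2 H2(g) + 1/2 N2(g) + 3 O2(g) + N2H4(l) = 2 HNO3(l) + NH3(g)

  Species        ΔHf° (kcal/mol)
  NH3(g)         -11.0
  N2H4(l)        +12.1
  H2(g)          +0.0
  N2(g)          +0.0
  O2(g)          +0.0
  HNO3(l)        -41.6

ΔH_rxn = -106.3 kcal/mol

Products: 2·(-41.6) + 1·(-11.0) = -94.2
Reactants: 1/2·(+0.0) + 1/2·(+0.0) + 3·(+0.0) + 1·(+12.1) = +12.1
ΔH_rxn = (-94.2) − (+12.1) = -106.3 kcal/mol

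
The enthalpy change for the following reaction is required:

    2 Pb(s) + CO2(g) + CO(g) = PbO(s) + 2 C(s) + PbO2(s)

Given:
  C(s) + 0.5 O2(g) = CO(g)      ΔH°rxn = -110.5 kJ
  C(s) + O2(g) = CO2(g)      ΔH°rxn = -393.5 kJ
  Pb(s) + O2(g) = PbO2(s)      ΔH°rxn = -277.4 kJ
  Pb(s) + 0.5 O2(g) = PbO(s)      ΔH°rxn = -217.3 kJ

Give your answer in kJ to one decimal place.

equation 1 reversed (reverse to put CO(g) on the reactant side): +110.5 kJ
equation 2 reversed (reverse to put CO2(g) on the reactant side): +393.5 kJ
equation 3 as written (PbO2(s) already on the product side): -277.4 kJ
equation 4 as written (PbO(s) already on the product side): -217.3 kJ
ΔH°rxn = (+110.5) + (+393.5) + (-277.4) + (-217.3) = 9.3 kJ

ΔH°rxn = 9.3 kJ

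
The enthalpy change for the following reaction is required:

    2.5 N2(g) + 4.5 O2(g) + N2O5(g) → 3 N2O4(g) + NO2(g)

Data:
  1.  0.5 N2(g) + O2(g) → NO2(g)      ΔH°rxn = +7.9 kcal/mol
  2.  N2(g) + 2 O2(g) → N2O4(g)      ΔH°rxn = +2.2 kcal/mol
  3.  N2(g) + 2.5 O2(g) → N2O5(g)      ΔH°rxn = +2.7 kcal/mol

eq. 1 as written: +7.9 kcal/mol
eq. 2 × 3: (3)·(+2.2) = +6.6 kcal/mol
eq. 3 reversed: -2.7 kcal/mol
ΔH°rxn = (+7.9) + (+6.6) + (-2.7) = 11.8 kcal/mol

ΔH°rxn = 11.8 kcal/mol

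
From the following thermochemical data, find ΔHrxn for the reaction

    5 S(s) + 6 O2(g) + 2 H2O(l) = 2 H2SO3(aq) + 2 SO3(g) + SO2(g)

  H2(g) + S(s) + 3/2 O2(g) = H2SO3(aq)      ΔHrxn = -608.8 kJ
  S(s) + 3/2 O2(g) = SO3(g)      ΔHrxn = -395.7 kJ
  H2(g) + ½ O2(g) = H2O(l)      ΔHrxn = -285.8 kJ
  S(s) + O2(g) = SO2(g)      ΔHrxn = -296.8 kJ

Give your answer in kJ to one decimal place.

equation 1 × 2: (2)·(-608.8) = -1217.6 kJ
equation 2 × 2: (2)·(-395.7) = -791.4 kJ
equation 3 reversed and × 2: (-2)·(-285.8) = +571.6 kJ
equation 4 as written: -296.8 kJ
By Hess's law, ΔHrxn = (2)·(-608.8) + (2)·(-395.7) + (-2)·(-285.8) + (1)·(-296.8) = -1734.2 kJ

ΔHrxn = -1734.2 kJ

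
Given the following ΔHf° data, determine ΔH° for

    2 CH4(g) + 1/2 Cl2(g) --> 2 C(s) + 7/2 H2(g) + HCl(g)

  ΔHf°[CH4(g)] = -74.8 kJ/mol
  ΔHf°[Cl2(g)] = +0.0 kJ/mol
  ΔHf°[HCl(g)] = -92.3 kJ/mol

ΔH°rxn = Σ nΔHf°(products) − Σ nΔHf°(reactants).
Products: 2·(+0.0) + 7/2·(+0.0) + 1·(-92.3) = -92.3
Reactants: 2·(-74.8) + 1/2·(+0.0) = -149.6
ΔH° = (-92.3) − (-149.6) = 57.3 kJ/mol

ΔH° = 57.3 kJ/mol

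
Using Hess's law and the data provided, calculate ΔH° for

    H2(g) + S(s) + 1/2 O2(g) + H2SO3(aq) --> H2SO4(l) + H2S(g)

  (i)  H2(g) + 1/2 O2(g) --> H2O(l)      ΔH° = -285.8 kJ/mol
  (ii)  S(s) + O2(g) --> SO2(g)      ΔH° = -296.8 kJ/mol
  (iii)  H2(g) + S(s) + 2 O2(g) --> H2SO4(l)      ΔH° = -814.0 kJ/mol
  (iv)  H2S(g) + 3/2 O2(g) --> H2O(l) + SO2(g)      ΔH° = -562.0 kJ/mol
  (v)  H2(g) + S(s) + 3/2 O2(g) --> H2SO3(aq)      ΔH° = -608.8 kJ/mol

(i) as written: -285.8 kJ/mol
(ii) as written: -296.8 kJ/mol
(iii) as written: -814.0 kJ/mol
(iv) reversed: +562.0 kJ/mol
(v) reversed: +608.8 kJ/mol
ΔH° = (-285.8) + (-296.8) + (-814.0) + (+562.0) + (+608.8) = -225.8 kJ/mol

ΔH° = -225.8 kJ/mol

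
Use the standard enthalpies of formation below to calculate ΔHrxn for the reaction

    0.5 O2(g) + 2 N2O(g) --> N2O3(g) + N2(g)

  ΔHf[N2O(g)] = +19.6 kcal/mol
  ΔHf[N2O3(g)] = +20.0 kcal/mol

ΔHrxn = -19.2 kcal/mol

Products: 1·(+20.0) + 1·(+0.0) = +20.0
Reactants: 1/2·(+0.0) + 2·(+19.6) = +39.2
ΔHrxn = (+20.0) − (+39.2) = -19.2 kcal/mol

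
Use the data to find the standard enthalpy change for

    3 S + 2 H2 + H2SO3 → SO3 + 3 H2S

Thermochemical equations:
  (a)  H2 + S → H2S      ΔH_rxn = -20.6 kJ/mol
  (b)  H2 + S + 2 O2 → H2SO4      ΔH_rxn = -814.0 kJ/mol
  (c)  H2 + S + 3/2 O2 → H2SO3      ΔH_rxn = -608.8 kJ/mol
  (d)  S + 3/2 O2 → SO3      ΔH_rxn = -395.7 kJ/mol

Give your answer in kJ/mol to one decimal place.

(a) × 3 (×3 to match 3 H2S in the target): (3)·(-20.6) = -61.8 kJ/mol
(b): not needed (H2SO4 appears nowhere else).
(c) reversed (H2SO3 must end up as a reactant): +608.8 kJ/mol
(d) as written (SO3 already on the product side): -395.7 kJ/mol
Summing the manipulated equations, ΔH_rxn = (-61.8) + (+608.8) + (-395.7) = 151.3 kJ/mol

ΔH_rxn = 151.3 kJ/mol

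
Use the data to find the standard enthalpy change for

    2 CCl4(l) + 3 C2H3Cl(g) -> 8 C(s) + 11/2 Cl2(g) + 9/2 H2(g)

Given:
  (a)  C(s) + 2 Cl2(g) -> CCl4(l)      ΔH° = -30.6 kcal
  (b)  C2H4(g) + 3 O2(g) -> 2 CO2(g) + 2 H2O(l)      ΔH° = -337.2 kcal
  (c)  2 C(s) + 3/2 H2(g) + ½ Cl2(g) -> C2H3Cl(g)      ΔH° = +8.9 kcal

ΔH° = 34.5 kcal

(a) reversed and × 2 (reverse to put CCl4(l) on the reactant side; ×2 to match 2 CCl4(l) in the target): (-2)·(-30.6) = +61.2 kcal
(b): not needed (H2O(l) appears nowhere else).
(c) reversed and × 3 (C2H3Cl(g) must end up as a reactant; scale by 3 for the 3 C2H3Cl(g)): (-3)·(+8.9) = -26.7 kcal
ΔH° = (-2)·(-30.6) + (-3)·(+8.9) = 34.5 kcal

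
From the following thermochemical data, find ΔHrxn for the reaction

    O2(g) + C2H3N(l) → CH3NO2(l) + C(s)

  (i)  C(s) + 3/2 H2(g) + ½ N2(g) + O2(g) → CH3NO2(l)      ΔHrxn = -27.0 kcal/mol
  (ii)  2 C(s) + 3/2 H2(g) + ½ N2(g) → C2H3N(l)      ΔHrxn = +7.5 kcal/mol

ΔHrxn = -34.5 kcal/mol

(i) as written (CH3NO2(l) already on the product side): -27.0 kcal/mol
(ii) reversed (reverse to put C2H3N(l) on the reactant side): -7.5 kcal/mol
Since enthalpy is a state function, ΔHrxn = (1)·(-27.0) + (-1)·(+7.5) = -34.5 kcal/mol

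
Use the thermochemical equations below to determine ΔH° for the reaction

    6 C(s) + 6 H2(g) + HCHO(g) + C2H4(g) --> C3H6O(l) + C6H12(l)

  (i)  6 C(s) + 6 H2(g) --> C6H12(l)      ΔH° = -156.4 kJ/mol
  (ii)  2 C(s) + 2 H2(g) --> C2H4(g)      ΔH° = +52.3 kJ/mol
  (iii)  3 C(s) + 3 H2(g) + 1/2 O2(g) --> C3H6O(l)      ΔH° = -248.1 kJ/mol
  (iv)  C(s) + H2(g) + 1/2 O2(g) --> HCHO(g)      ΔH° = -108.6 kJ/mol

(i) as written (C6H12(l) already on the product side): -156.4 kJ/mol
(ii) reversed (reverse to put C2H4(g) on the reactant side): -52.3 kJ/mol
(iii) as written (C3H6O(l) already on the product side): -248.1 kJ/mol
(iv) reversed (reverse to put HCHO(g) on the reactant side): +108.6 kJ/mol
ΔH° = (-156.4) + (-52.3) + (-248.1) + (+108.6) = -348.2 kJ/mol

ΔH° = -348.2 kJ/mol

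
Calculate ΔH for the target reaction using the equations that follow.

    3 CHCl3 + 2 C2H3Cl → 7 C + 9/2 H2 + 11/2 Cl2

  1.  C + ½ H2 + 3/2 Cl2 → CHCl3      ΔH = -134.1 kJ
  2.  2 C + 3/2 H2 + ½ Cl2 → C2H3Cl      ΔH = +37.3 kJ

eq. 1 reversed and × 3: (-3)·(-134.1) = +402.3 kJ
eq. 2 reversed and × 2: (-2)·(+37.3) = -74.6 kJ
Since enthalpy is a state function, ΔH = (-3)·(-134.1) + (-2)·(+37.3) = 327.7 kJ

ΔH = 327.7 kJ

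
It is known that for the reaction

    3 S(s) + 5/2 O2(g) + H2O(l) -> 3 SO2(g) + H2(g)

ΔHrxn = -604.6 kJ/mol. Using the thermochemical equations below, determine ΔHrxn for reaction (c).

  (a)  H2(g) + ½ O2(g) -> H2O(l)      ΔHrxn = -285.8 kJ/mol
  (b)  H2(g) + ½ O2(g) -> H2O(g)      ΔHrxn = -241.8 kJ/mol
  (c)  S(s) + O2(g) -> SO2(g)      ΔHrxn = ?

ΔHrxn = -296.8 kJ/mol

(a) reversed (H2O(l) must end up as a reactant): +285.8 kJ/mol
(b): not needed (H2O(g) appears nowhere else).
(c) × 3 (scale by 3 for the 3 SO2(g)): contributes 3·x
-604.6 = (+285.8) + 3·x
x = (-604.6 − (+285.8)) / (3) = -296.8 kJ/mol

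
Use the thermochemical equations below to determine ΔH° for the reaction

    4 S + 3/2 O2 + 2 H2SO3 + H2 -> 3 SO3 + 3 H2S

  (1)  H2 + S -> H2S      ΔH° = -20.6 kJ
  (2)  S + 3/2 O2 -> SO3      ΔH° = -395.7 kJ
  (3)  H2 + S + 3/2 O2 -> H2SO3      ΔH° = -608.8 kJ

(1) × 3 (×3 to match 3 H2S in the target): (3)·(-20.6) = -61.8 kJ
(2) × 3 (scale by 3 for the 3 SO3): (3)·(-395.7) = -1187.1 kJ
(3) reversed and × 2 (H2SO3 must end up as a reactant; ×2 to match 2 H2SO3 in the target): (-2)·(-608.8) = +1217.6 kJ
Combining the equations, ΔH° = (-61.8) + (-1187.1) + (+1217.6) = -31.3 kJ

ΔH° = -31.3 kJ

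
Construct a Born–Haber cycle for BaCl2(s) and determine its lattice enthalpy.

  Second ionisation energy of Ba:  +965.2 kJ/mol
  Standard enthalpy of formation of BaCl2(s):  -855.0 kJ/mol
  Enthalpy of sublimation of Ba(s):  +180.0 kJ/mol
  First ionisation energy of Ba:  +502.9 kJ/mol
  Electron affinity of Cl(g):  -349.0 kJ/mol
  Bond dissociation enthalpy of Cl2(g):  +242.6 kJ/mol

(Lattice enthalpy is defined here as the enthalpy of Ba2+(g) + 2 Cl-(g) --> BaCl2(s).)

ΔHf° = 1·ΔHsub + 1·(ΣIE) + 1·D(Cl2) + 2·EA + U
-855.0 = 1·(+180.0) + 1·(+1468.1) + 1·(+242.6) + 2·(-349.0) + U
U = -855.0 − (+1192.7) = -2047.7 kJ/mol

U = -2047.7 kJ/mol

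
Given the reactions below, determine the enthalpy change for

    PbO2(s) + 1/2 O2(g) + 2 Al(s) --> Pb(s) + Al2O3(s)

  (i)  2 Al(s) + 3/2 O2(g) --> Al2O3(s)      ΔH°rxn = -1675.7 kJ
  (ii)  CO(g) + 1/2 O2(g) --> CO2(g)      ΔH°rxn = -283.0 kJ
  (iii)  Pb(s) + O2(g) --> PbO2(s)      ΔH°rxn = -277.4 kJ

ΔH°rxn = -1398.3 kJ

(i) as written: -1675.7 kJ
(ii): not needed.
(iii) reversed: +277.4 kJ
Summing the manipulated equations, ΔH°rxn = (-1675.7) + (+277.4) = -1398.3 kJ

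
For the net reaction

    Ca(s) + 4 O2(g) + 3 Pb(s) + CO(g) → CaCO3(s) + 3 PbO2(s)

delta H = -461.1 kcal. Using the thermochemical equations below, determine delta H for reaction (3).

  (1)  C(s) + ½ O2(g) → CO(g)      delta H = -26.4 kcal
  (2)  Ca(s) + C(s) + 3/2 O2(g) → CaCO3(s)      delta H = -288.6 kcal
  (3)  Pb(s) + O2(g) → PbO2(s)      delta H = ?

delta H = -66.3 kcal

(1) reversed (reverse to put CO(g) on the reactant side): +26.4 kcal
(2) as written (CaCO3(s) already on the product side): -288.6 kcal
(3) × 3 (×3 to match 3 PbO2(s) in the target): contributes 3·x
-461.1 = (+26.4) + (-288.6) + 3·x
x = (-461.1 − (-262.2)) / (3) = -66.3 kcal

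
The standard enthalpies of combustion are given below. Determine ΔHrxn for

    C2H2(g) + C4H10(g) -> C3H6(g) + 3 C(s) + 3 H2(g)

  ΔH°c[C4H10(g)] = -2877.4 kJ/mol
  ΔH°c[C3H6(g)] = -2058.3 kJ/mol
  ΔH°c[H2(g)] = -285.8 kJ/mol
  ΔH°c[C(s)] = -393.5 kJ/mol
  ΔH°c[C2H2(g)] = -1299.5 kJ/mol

ΔHrxn = -80.7 kJ/mol

Using ΔH = Σ nΔHc°(reactants) − Σ nΔHc°(products):
= [1·(-1299.5) + 1·(-2877.4)] − [1·(-2058.3) + 3·(-393.5) + 3·(-285.8)]
= -80.7 kJ/mol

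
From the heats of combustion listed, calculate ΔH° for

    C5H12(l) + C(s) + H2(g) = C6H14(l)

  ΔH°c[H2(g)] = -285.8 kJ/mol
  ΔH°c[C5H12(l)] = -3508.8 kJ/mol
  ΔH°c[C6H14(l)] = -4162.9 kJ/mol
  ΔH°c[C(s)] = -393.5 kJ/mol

With combustion enthalpies, reactants minus products:
= [1·(-3508.8) + 1·(-393.5) + 1·(-285.8)] − [1·(-4162.9)]
= -25.2 kJ/mol

ΔH° = -25.2 kJ/mol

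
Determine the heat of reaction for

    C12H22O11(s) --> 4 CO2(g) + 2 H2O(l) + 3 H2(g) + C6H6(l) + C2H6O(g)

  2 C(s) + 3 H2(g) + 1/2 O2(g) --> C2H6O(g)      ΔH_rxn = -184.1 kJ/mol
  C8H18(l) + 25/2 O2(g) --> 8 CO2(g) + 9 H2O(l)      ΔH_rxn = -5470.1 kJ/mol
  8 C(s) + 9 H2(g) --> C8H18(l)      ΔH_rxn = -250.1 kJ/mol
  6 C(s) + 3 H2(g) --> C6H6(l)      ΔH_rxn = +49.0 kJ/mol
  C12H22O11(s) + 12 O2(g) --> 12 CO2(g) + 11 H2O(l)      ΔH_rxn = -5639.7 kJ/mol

equation 1 as written: -184.1 kJ/mol
equation 2 reversed: +5470.1 kJ/mol
equation 3 reversed: +250.1 kJ/mol
equation 4 as written: +49.0 kJ/mol
equation 5 as written: -5639.7 kJ/mol
Summing the manipulated equations, ΔH_rxn = (-184.1) + (+5470.1) + (+250.1) + (+49.0) + (-5639.7) = -54.6 kJ/mol

ΔH_rxn = -54.6 kJ/mol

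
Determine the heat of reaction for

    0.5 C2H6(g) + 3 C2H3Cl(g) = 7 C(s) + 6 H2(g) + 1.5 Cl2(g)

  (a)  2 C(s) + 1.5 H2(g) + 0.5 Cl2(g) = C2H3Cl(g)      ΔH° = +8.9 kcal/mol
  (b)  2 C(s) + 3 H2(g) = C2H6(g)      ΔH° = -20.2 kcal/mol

(a) reversed and × 3: (-3)·(+8.9) = -26.7 kcal/mol
(b) reversed and × 1/2: (-1/2)·(-20.2) = +10.1 kcal/mol
Summing the manipulated equations, ΔH° = (-3)·(+8.9) + (-1/2)·(-20.2) = -16.6 kcal/mol

ΔH° = -16.6 kcal/mol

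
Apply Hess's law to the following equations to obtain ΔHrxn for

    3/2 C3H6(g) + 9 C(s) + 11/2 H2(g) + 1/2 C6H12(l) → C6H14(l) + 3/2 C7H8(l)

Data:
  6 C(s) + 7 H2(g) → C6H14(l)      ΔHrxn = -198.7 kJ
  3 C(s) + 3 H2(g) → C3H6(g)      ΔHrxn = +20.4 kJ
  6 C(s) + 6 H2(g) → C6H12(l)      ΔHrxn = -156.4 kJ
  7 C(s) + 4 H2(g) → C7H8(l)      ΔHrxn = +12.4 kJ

equation 1 as written: -198.7 kJ
equation 2 reversed and × 3/2: (-3/2)·(+20.4) = -30.6 kJ
equation 3 reversed and × 1/2: (-1/2)·(-156.4) = +78.2 kJ
equation 4 × 3/2: (3/2)·(+12.4) = +18.6 kJ
ΔHrxn = (1)·(-198.7) + (-3/2)·(+20.4) + (-1/2)·(-156.4) + (3/2)·(+12.4) = -132.5 kJ

ΔHrxn = -132.5 kJ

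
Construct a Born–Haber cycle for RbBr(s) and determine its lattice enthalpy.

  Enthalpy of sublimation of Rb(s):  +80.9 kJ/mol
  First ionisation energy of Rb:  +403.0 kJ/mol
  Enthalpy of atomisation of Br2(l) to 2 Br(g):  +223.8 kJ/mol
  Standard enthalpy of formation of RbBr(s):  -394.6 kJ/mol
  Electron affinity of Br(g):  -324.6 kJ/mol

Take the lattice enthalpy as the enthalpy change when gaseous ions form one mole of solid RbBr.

ΔHf° = 1·ΔHsub + 1·(ΣIE) + 1/2·D(Br2) + 1·EA + U
-394.6 = 1·(+80.9) + 1·(+403.0) + 1/2·(+223.8) + 1·(-324.6) + U
U = -394.6 − (+271.2) = -665.8 kJ/mol

U = -665.8 kJ/mol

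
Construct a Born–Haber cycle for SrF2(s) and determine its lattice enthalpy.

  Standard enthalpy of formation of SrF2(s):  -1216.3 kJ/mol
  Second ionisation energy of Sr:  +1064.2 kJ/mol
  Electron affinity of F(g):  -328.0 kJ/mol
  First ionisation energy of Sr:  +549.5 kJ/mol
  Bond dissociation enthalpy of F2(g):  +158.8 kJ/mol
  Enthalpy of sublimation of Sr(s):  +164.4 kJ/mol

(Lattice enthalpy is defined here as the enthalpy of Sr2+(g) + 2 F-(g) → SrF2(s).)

ΔHf° = 1·ΔHsub + 1·(ΣIE) + 1·D(F2) + 2·EA + U
-1216.3 = 1·(+164.4) + 1·(+1613.7) + 1·(+158.8) + 2·(-328.0) + U
U = -1216.3 − (+1280.9) = -2497.2 kJ/mol

U = -2497.2 kJ/mol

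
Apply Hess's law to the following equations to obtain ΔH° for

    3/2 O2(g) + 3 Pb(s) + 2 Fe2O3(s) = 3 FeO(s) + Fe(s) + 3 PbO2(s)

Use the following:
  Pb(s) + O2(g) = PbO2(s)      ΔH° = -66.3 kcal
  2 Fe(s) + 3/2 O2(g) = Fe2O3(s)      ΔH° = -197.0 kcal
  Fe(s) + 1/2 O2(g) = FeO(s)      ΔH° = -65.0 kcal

ΔH° = 0.1 kcal

equation 1 × 3: (3)·(-66.3) = -198.9 kcal
equation 2 reversed and × 2: (-2)·(-197.0) = +394.0 kcal
equation 3 × 3: (3)·(-65.0) = -195.0 kcal
ΔH° = (-198.9) + (+394.0) + (-195.0) = 0.1 kcal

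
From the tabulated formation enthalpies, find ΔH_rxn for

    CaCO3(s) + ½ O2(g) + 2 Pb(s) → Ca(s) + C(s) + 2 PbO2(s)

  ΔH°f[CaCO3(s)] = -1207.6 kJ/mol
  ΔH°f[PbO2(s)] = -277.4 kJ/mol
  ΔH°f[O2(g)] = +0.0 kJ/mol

Products: 1·(+0.0) + 1·(+0.0) + 2·(-277.4) = -554.8
Reactants: 1·(-1207.6) + 1/2·(+0.0) + 2·(+0.0) = -1207.6
ΔH_rxn = (-554.8) − (-1207.6) = 652.8 kJ/mol

ΔH_rxn = 652.8 kJ/mol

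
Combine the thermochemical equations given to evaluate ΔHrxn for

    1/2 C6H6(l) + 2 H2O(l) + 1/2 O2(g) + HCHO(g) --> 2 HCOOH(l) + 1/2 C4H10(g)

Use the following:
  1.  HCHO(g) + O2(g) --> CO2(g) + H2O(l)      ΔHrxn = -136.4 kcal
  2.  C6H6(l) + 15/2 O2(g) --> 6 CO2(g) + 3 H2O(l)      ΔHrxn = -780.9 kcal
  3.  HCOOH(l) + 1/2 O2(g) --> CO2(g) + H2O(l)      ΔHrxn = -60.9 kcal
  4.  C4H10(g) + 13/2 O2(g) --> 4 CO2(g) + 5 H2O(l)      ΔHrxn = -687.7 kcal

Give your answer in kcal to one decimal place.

eq. 1 as written: -136.4 kcal
eq. 2 × 1/2: (1/2)·(-780.9) = -390.45 kcal
eq. 3 reversed and × 2: (-2)·(-60.9) = +121.8 kcal
eq. 4 reversed and × 1/2: (-1/2)·(-687.7) = +343.85 kcal
ΔHrxn = (-136.4) + (-390.45) + (+121.8) + (+343.85) = -61.2 kcal

ΔHrxn = -61.2 kcal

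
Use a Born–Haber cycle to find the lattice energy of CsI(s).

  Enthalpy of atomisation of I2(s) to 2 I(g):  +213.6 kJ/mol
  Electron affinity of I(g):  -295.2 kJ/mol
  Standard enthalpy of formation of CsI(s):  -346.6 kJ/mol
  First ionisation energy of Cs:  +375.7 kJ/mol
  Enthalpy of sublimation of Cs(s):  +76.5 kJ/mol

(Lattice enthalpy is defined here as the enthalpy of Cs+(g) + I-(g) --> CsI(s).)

U = -610.4 kJ/mol

ΔHf° = 1·ΔHsub + 1·(ΣIE) + 1/2·D(I2) + 1·EA + U
-346.6 = 1·(+76.5) + 1·(+375.7) + 1/2·(+213.6) + 1·(-295.2) + U
U = -346.6 − (+263.8) = -610.4 kJ/mol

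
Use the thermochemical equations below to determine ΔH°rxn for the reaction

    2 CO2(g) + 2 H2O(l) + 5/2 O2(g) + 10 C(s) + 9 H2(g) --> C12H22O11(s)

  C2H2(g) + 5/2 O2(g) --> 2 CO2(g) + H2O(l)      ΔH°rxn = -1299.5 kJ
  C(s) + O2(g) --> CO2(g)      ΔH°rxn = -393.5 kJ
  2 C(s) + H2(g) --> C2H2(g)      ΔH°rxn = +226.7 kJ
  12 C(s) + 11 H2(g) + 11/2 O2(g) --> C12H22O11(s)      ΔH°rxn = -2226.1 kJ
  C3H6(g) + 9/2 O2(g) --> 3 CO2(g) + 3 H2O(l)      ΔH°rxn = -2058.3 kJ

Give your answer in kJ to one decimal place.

ΔH°rxn = -867.5 kJ

equation 1 reversed and × 2: (-2)·(-1299.5) = +2599.0 kJ
equation 2 × 2: (2)·(-393.5) = -787.0 kJ
equation 3 reversed and × 2: (-2)·(+226.7) = -453.4 kJ
equation 4 as written (C12H22O11(s) already on the product side): -2226.1 kJ
equation 5: not needed (C3H6(g) appears nowhere else).
ΔH°rxn = (-2)·(-1299.5) + (2)·(-393.5) + (-2)·(+226.7) + (1)·(-2226.1) = -867.5 kJ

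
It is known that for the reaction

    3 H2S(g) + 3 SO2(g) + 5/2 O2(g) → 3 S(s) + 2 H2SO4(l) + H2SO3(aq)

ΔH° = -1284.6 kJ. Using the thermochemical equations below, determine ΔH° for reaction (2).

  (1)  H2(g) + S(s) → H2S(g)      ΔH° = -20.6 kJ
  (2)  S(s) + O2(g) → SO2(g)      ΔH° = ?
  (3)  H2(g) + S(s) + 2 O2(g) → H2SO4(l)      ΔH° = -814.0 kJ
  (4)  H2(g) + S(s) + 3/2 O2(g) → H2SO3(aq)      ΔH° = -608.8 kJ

ΔH° = -296.8 kJ

(1) reversed and × 3 (reverse to put H2S(g) on the reactant side; scale by 3 for the 3 H2S(g)): (-3)·(-20.6) = +61.8 kJ
(2) reversed and × 3 (reverse to put SO2(g) on the reactant side; scale by 3 for the 3 SO2(g)): contributes −3·x
(3) × 2 (scale by 2 for the 2 H2SO4(l)): (2)·(-814.0) = -1628.0 kJ
(4) as written (H2SO3(aq) already on the product side): -608.8 kJ
-1284.6 = (+61.8) + (-1628.0) + (-608.8) − 3·x
x = (-1284.6 − (-2175.0)) / (-3) = -296.8 kJ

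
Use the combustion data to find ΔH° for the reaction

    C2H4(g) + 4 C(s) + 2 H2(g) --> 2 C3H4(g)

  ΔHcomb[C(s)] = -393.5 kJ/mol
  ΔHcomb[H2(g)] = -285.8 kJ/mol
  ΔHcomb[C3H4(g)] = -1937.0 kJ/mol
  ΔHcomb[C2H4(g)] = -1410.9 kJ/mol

Using ΔH = Σ nΔHc°(reactants) − Σ nΔHc°(products):
= [1·(-1410.9) + 4·(-393.5) + 2·(-285.8)] − [2·(-1937.0)]
= 317.5 kJ/mol

ΔH° = 317.5 kJ/mol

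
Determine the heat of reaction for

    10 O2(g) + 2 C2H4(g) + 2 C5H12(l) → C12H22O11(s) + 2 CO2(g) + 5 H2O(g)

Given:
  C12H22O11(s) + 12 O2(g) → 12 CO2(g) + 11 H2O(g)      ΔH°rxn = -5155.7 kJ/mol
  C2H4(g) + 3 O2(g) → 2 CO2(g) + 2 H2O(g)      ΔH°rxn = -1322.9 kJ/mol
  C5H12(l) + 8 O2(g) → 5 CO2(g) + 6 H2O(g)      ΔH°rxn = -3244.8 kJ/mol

ΔH°rxn = -3979.7 kJ/mol

equation 1 reversed (reverse to put C12H22O11(s) on the product side): +5155.7 kJ/mol
equation 2 × 2 (×2 to match 2 C2H4(g) in the target): (2)·(-1322.9) = -2645.8 kJ/mol
equation 3 × 2 (×2 to match 2 C5H12(l) in the target): (2)·(-3244.8) = -6489.6 kJ/mol
Since enthalpy is a state function, ΔH°rxn = (+5155.7) + (-2645.8) + (-6489.6) = -3979.7 kJ/mol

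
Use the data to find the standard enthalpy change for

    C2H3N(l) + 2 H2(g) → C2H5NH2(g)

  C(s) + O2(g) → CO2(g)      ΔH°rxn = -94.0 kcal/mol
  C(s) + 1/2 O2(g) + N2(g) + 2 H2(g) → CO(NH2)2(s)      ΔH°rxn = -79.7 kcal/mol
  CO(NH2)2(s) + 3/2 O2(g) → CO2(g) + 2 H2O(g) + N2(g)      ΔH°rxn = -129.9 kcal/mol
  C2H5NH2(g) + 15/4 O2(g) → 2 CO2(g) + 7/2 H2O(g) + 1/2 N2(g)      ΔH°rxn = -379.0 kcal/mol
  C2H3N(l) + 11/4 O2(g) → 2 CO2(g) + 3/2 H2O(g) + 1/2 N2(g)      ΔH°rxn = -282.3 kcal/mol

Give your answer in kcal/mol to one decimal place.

ΔH°rxn = -18.9 kcal/mol

equation 1 reversed: +94.0 kcal/mol
equation 2 as written (H2(g) already on the reactant side): -79.7 kcal/mol
equation 3 as written: -129.9 kcal/mol
equation 4 reversed (C2H5NH2(g) must end up as a product): +379.0 kcal/mol
equation 5 as written (C2H3N(l) already on the reactant side): -282.3 kcal/mol
Combining the equations, ΔH°rxn = (+94.0) + (-79.7) + (-129.9) + (+379.0) + (-282.3) = -18.9 kcal/mol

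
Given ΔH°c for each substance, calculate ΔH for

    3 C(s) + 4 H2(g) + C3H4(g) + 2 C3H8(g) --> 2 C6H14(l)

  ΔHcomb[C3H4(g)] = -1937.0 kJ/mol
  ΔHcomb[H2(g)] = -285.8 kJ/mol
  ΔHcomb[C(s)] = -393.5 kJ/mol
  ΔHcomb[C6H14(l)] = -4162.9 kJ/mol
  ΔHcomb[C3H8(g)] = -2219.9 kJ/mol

ΔH = -374.7 kJ/mol

With combustion enthalpies, reactants minus products:
= [3·(-393.5) + 4·(-285.8) + 1·(-1937.0) + 2·(-2219.9)] − [2·(-4162.9)]
= -374.7 kJ/mol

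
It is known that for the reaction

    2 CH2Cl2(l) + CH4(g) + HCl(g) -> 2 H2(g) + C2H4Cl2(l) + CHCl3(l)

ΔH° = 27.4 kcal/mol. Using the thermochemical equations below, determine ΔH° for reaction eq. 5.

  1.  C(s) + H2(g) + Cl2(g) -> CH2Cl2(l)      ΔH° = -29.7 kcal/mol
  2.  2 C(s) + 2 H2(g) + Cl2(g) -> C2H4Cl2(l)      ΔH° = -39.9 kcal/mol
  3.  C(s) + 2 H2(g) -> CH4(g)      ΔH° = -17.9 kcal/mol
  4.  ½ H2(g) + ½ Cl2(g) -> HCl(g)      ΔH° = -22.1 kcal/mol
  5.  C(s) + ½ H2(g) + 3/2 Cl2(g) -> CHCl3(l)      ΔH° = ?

eq. 1 reversed and × 2 (CH2Cl2(l) must end up as a reactant; ×2 to match 2 CH2Cl2(l) in the target): (-2)·(-29.7) = +59.4 kcal/mol
eq. 2 as written (C2H4Cl2(l) already on the product side): -39.9 kcal/mol
eq. 3 reversed (CH4(g) must end up as a reactant): +17.9 kcal/mol
eq. 4 reversed (reverse to put HCl(g) on the reactant side): +22.1 kcal/mol
eq. 5 as written (CHCl3(l) already on the product side): contributes x
+27.4 = (+59.4) + (-39.9) + (+17.9) + (+22.1) + x
x = (+27.4 − (+59.5)) / (1) = -32.1 kcal/mol

ΔH° = -32.1 kcal/mol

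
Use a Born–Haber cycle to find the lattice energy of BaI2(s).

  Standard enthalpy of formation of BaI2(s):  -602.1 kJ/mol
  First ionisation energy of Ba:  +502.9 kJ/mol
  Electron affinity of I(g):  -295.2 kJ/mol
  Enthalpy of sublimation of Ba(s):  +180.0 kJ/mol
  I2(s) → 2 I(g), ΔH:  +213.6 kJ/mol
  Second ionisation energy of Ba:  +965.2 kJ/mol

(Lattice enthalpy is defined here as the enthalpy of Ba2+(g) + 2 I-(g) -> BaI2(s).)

ΔHf° = 1·ΔHsub + 1·(ΣIE) + 1·D(I2) + 2·EA + U
-602.1 = 1·(+180.0) + 1·(+1468.1) + 1·(+213.6) + 2·(-295.2) + U
U = -602.1 − (+1271.3) = -1873.4 kJ/mol

U = -1873.4 kJ/mol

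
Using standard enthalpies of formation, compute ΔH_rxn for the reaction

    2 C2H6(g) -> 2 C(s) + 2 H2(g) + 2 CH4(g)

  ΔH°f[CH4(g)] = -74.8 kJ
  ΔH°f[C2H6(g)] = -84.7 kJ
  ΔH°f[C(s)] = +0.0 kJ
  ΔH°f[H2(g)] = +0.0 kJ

ΔH_rxn = 19.8 kJ

ΔH°rxn = Σ nΔHf°(products) − Σ nΔHf°(reactants).
Products: 2·(+0.0) + 2·(+0.0) + 2·(-74.8) = -149.6
Reactants: 2·(-84.7) = -169.4
ΔH_rxn = (-149.6) − (-169.4) = 19.8 kJ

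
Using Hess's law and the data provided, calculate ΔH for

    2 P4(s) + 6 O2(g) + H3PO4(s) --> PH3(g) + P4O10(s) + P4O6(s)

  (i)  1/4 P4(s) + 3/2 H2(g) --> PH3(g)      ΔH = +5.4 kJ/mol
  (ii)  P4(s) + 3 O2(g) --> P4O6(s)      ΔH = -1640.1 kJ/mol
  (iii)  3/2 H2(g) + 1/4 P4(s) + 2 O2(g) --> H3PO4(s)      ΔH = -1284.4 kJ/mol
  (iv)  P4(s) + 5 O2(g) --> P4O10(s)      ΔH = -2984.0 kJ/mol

ΔH = -3334.3 kJ/mol

(i) as written: +5.4 kJ/mol
(ii) as written: -1640.1 kJ/mol
(iii) reversed: +1284.4 kJ/mol
(iv) as written: -2984.0 kJ/mol
ΔH = (+5.4) + (-1640.1) + (+1284.4) + (-2984.0) = -3334.3 kJ/mol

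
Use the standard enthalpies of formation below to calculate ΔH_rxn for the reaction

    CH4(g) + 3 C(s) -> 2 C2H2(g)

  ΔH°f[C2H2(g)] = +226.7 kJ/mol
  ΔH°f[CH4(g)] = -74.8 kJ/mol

Products: 2·(+226.7) = +453.4
Reactants: 1·(-74.8) + 3·(+0.0) = -74.8
ΔH_rxn = (+453.4) − (-74.8) = 528.2 kJ/mol

ΔH_rxn = 528.2 kJ/mol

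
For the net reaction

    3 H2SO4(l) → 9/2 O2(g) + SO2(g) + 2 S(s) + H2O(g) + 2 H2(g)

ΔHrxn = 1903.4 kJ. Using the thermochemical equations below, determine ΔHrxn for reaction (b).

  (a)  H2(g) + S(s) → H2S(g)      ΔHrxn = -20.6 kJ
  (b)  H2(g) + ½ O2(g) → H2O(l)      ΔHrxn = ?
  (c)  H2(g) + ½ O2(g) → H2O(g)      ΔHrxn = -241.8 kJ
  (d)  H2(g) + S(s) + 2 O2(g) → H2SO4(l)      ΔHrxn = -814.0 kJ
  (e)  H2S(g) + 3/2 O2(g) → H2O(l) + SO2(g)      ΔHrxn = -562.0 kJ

ΔHrxn = -285.8 kJ

(a) as written: -20.6 kJ
(b) reversed: contributes −x
(c) as written: -241.8 kJ
(d) reversed and × 3: (-3)·(-814.0) = +2442.0 kJ
(e) as written: -562.0 kJ
+1903.4 = (-20.6) + (-241.8) + (+2442.0) + (-562.0) − x
x = (+1903.4 − (+1617.6)) / (-1) = -285.8 kJ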